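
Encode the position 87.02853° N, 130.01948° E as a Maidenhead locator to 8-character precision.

PR57aa26

Offset from 180°W / 90°S: lon 310.01948°, lat 177.02853°.
Field (20°×10°, letters A–R): 310.01948/20 → 15 → P, 177.02853/10 → 17 → R; chars PR.
Square (2°×1°, digits 0–9): 10.01948/2 → 5, 7.02853/1 → 7; chars 57.
Subsquare (5′×2.5′, letters a–x): 0.01948/0.0833333 → 0 → a, 0.02853/0.0416667 → 0 → a; chars aa.
Extended square (30″×15″, digits 0–9): 0.01948/0.00833333 → 2, 0.02853/0.00416667 → 6; chars 26.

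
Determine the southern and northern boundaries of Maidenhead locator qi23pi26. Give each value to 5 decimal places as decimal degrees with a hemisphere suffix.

Field Q=16, I=8: +16·20° lon, +8·10° lat → SW at lon 140°, lat -10°.
Square 2, 3: +2·2° lon, +3·1° lat → SW at lon 144°, lat -7°.
Subsquare p=15, i=8: +15·0.0833333° lon, +8·0.0416667° lat → SW at lon 145.25°, lat -6.66667°.
Extended square 2, 6: +2·0.00833333° lon, +6·0.00416667° lat → SW at lon 145.267°, lat -6.64167°.
Cell spans 0.00833333° lon × 0.00416667° lat.
south 6.64167° S, north 6.63750° S.

6.64167° S, 6.63750° S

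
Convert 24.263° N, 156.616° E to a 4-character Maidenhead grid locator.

QL84

Offset from 180°W / 90°S: lon 336.62°, lat 114.26°.
Field: lon ⌊336.62/20⌋ = 16 → Q; lat ⌊114.26/10⌋ = 11 → L.
Square: lon ⌊16.62/2⌋ = 8; lat ⌊4.26/1⌋ = 4.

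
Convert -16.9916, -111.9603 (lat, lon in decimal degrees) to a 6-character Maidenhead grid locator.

DH43aa

Offset from 180°W / 90°S: lon 68.0397°, lat 73.0084°.
Field: lon ⌊68.0397/20⌋ = 3 → D; lat ⌊73.0084/10⌋ = 7 → H.
Square: lon ⌊8.0397/2⌋ = 4; lat ⌊3.0084/1⌋ = 3.
Subsquare: lon ⌊0.0397/0.0833333⌋ = 0 → a; lat ⌊0.0084/0.0416667⌋ = 0 → a.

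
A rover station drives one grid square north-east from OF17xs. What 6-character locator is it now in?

OF27at

Longitude subsquare x = 23; +1 → 24, wraps to 0 = a, carry into square.
Longitude square 1; +1 → 2.
Latitude subsquare s = 18; +1 → 19 = t.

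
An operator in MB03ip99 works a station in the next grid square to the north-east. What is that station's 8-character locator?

MB03jq00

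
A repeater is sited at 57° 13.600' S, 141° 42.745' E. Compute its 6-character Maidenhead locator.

Add 180° to longitude and 90° to latitude: 321.7124, 32.7733.
Field: 321.7124/20 → 16 → Q, 32.7733/10 → 3 → D; chars QD.
Square: 1.7124/2 → 0, 2.7733/1 → 2; chars 02.
Subsquare: 1.7124/0.0833333 → 20 → u, 0.7733/0.0416667 → 18 → s; chars us.

QD02us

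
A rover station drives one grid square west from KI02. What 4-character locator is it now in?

JI92

Longitude square 0; −1 → -1, wraps to 9, carry into field.
Longitude field K = 10; −1 → 9 = J.
The latitude characters are unchanged.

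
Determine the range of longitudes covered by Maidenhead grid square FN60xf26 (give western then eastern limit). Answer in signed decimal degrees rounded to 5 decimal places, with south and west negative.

-66.06667, -66.05833

Field F=5, N=13: +5·20° lon, +13·10° lat → SW at lon -80°, lat 40°.
Square 6, 0: +6·2° lon, +0·1° lat → SW at lon -68°, lat 40°.
Subsquare x=23, f=5: +23·0.0833333° lon, +5·0.0416667° lat → SW at lon -66.0833°, lat 40.2083°.
Extended square 2, 6: +2·0.00833333° lon, +6·0.00416667° lat → SW at lon -66.0667°, lat 40.2333°.
Cell spans 0.00833333° lon × 0.00416667° lat.
west -66.06667, east -66.05833.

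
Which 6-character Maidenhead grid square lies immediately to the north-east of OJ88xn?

OJ98ao

Longitude subsquare x = 23; +1 → 24, wraps to 0 = a, carry into square.
Longitude square 8; +1 → 9.
Latitude subsquare n = 13; +1 → 14 = o.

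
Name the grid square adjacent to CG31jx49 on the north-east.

CG32ja50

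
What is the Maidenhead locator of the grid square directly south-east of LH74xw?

Longitude subsquare x = 23; +1 → 24, wraps to 0 = a, carry into square.
Longitude square 7; +1 → 8.
Latitude subsquare w = 22; −1 → 21 = v.

LH84av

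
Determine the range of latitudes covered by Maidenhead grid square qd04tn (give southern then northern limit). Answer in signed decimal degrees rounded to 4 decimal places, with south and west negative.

-55.4583, -55.4167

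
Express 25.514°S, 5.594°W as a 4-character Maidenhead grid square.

Offset from 180°W / 90°S: lon 174.41°, lat 64.49°.
Field (20°×10°, letters A–R): 174.41/20 → 8 → I, 64.49/10 → 6 → G; chars IG.
Square (2°×1°, digits 0–9): 14.41/2 → 7, 4.49/1 → 4; chars 74.

IG74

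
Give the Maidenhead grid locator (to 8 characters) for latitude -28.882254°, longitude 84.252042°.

Shift to the Maidenhead origin (180°W, 90°S): lon 264.25204, lat 61.11775.
Field (20°×10°, letters A–R): 264.25204/20 → 13 → N, 61.11775/10 → 6 → G; chars NG.
Square (2°×1°, digits 0–9): 4.25204/2 → 2, 1.11775/1 → 1; chars 21.
Subsquare (5′×2.5′, letters a–x): 0.25204/0.0833333 → 3 → d, 0.11775/0.0416667 → 2 → c; chars dc.
Extended square (30″×15″, digits 0–9): 0.00204/0.00833333 → 0, 0.03441/0.00416667 → 8; chars 08.

NG21dc08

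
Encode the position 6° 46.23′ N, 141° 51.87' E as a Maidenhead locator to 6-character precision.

Offset from 180°W / 90°S: lon 321.8645°, lat 96.7705°.
Field: 321.8645/20 → 16 → Q, 96.7705/10 → 9 → J; chars QJ.
Square: 1.8645/2 → 0, 6.7705/1 → 6; chars 06.
Subsquare: 1.8645/0.0833333 → 22 → w, 0.7705/0.0416667 → 18 → s; chars ws.

QJ06ws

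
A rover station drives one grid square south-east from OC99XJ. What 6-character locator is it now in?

Longitude subsquare x = 23; +1 → 24, wraps to 0 = a, carry into square.
Longitude square 9; +1 → 10, wraps to 0, carry into field.
Longitude field O = 14; +1 → 15 = P.
Latitude subsquare j = 9; −1 → 8 = i.

PC09ai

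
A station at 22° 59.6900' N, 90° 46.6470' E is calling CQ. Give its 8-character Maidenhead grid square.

NL52jx38

Shift to the Maidenhead origin (180°W, 90°S): lon 270.77745, lat 112.99483.
Field: 270.77745/20 → 13 → N, 112.99483/10 → 11 → L; chars NL.
Square: 10.77745/2 → 5, 2.99483/1 → 2; chars 52.
Subsquare: 0.77745/0.0833333 → 9 → j, 0.99483/0.0416667 → 23 → x; chars jx.
Extended square: 0.02745/0.00833333 → 3, 0.03650/0.00416667 → 8; chars 38.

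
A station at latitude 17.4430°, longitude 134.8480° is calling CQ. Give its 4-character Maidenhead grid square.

Add 180° to longitude and 90° to latitude: 314.85, 107.44.
Field: lon ⌊314.85/20⌋ = 15 → P; lat ⌊107.44/10⌋ = 10 → K.
Square: lon ⌊14.85/2⌋ = 7; lat ⌊7.44/1⌋ = 7.

PK77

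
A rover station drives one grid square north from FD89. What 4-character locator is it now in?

Latitude square 9; +1 → 10, wraps to 0, carry into field.
Latitude field D = 3; +1 → 4 = E.
The longitude characters are unchanged.

FE80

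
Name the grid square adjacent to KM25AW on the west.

KM15xw

Longitude subsquare a = 0; −1 → -1, wraps to 23 = x, carry into square.
Longitude square 2; −1 → 1.
The latitude characters are unchanged.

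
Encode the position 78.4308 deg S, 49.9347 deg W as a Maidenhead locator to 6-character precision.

GB51an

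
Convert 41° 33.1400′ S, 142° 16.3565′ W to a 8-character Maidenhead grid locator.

BE88uk77

Shift to the Maidenhead origin (180°W, 90°S): lon 37.72739, lat 48.44767.
Field: lon ⌊37.72739/20⌋ = 1 → B; lat ⌊48.44767/10⌋ = 4 → E.
Square: lon ⌊17.72739/2⌋ = 8; lat ⌊8.44767/1⌋ = 8.
Subsquare: lon ⌊1.72739/0.0833333⌋ = 20 → u; lat ⌊0.44767/0.0416667⌋ = 10 → k.
Extended square: lon ⌊0.06073/0.00833333⌋ = 7; lat ⌊0.03100/0.00416667⌋ = 7.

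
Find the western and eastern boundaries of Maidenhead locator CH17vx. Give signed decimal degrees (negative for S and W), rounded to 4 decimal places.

-136.2500, -136.1667

Field C=2, H=7: +2·20° lon, +7·10° lat → SW at lon -140°, lat -20°.
Square 1, 7: +1·2° lon, +7·1° lat → SW at lon -138°, lat -13°.
Subsquare v=21, x=23: +21·0.0833333° lon, +23·0.0416667° lat → SW at lon -136.25°, lat -12.0417°.
Cell spans 0.0833333° lon × 0.0416667° lat.
west -136.2500, east -136.1667.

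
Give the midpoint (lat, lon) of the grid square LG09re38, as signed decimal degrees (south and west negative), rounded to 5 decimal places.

Field L=11, G=6: +11·20° lon, +6·10° lat → SW at lon 40°, lat -30°.
Square 0, 9: +0·2° lon, +9·1° lat → SW at lon 40°, lat -21°.
Subsquare r=17, e=4: +17·0.0833333° lon, +4·0.0416667° lat → SW at lon 41.4167°, lat -20.8333°.
Extended square 3, 8: +3·0.00833333° lon, +8·0.00416667° lat → SW at lon 41.4417°, lat -20.8°.
Cell spans 0.00833333° lon × 0.00416667° lat. Centre is SW corner plus half of each.
latitude -20.79792, longitude 41.44583.

-20.79792, 41.44583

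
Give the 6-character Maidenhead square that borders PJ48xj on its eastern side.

PJ58aj

Longitude subsquare x = 23; +1 → 24, wraps to 0 = a, carry into square.
Longitude square 4; +1 → 5.
The latitude characters are unchanged.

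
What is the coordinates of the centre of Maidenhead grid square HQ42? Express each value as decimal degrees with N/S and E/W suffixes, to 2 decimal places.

72.50° N, 31.00° W

Field H=7, Q=16: +7·20° lon, +16·10° lat → SW at lon -40°, lat 70°.
Square 4, 2: +4·2° lon, +2·1° lat → SW at lon -32°, lat 72°.
Cell spans 2° lon × 1° lat. Centre is SW corner plus half of each.
latitude 72.50° N, longitude 31.00° W.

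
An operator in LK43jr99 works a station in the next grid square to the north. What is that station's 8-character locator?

Latitude extended square 9; +1 → 10, wraps to 0, carry into subsquare.
Latitude subsquare r = 17; +1 → 18 = s.
The longitude characters are unchanged.

LK43js90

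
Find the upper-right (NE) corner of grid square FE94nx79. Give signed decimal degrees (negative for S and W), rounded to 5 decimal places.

Field F=5, E=4: +5·20° lon, +4·10° lat → SW at lon -80°, lat -50°.
Square 9, 4: +9·2° lon, +4·1° lat → SW at lon -62°, lat -46°.
Subsquare n=13, x=23: +13·0.0833333° lon, +23·0.0416667° lat → SW at lon -60.9167°, lat -45.0417°.
Extended square 7, 9: +7·0.00833333° lon, +9·0.00416667° lat → SW at lon -60.8583°, lat -45.0042°.
Cell spans 0.00833333° lon × 0.00416667° lat. NE corner is SW corner plus one full cell.
latitude -45.00000, longitude -60.85000.

-45.00000, -60.85000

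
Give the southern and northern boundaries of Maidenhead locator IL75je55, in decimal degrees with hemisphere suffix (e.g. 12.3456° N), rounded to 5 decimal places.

25.18750° N, 25.19167° N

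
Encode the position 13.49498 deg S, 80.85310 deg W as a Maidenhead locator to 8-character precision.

EH96nm71

Add 180° to longitude and 90° to latitude: 99.14690, 76.50502.
Field: 99.14690/20 → 4 → E, 76.50502/10 → 7 → H; chars EH.
Square: 19.14690/2 → 9, 6.50502/1 → 6; chars 96.
Subsquare: 1.14690/0.0833333 → 13 → n, 0.50502/0.0416667 → 12 → m; chars nm.
Extended square: 0.06357/0.00833333 → 7, 0.00502/0.00416667 → 1; chars 71.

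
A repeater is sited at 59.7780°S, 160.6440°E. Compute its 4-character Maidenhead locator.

Offset from 180°W / 90°S: lon 340.64°, lat 30.22°.
Field (20°×10°, letters A–R): lon ⌊340.64/20⌋ = 17 → R; lat ⌊30.22/10⌋ = 3 → D.
Square (2°×1°, digits 0–9): lon ⌊0.64/2⌋ = 0; lat ⌊0.22/1⌋ = 0.

RD00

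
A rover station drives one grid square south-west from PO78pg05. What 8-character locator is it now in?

Longitude extended square 0; −1 → -1, wraps to 9, carry into subsquare.
Longitude subsquare p = 15; −1 → 14 = o.
Latitude extended square 5; −1 → 4.

PO78og94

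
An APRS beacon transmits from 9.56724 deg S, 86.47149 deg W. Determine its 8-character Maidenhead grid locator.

Shift to the Maidenhead origin (180°W, 90°S): lon 93.52851, lat 80.43276.
Field: lon ⌊93.52851/20⌋ = 4 → E; lat ⌊80.43276/10⌋ = 8 → I.
Square: lon ⌊13.52851/2⌋ = 6; lat ⌊0.43276/1⌋ = 0.
Subsquare: lon ⌊1.52851/0.0833333⌋ = 18 → s; lat ⌊0.43276/0.0416667⌋ = 10 → k.
Extended square: lon ⌊0.02851/0.00833333⌋ = 3; lat ⌊0.01609/0.00416667⌋ = 3.

EI60sk33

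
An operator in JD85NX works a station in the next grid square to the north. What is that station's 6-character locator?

Latitude subsquare x = 23; +1 → 24, wraps to 0 = a, carry into square.
Latitude square 5; +1 → 6.
The longitude characters are unchanged.

JD86na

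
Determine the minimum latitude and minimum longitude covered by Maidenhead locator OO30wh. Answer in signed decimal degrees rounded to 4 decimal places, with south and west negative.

50.2917, 107.8333

Field O=14, O=14: +14·20° lon, +14·10° lat → SW at lon 100°, lat 50°.
Square 3, 0: +3·2° lon, +0·1° lat → SW at lon 106°, lat 50°.
Subsquare w=22, h=7: +22·0.0833333° lon, +7·0.0416667° lat → SW at lon 107.833°, lat 50.2917°.
latitude 50.2917, longitude 107.8333.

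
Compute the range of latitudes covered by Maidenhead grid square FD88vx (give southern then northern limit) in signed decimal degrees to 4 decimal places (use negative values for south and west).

Field F=5, D=3: +5·20° lon, +3·10° lat → SW at lon -80°, lat -60°.
Square 8, 8: +8·2° lon, +8·1° lat → SW at lon -64°, lat -52°.
Subsquare v=21, x=23: +21·0.0833333° lon, +23·0.0416667° lat → SW at lon -62.25°, lat -51.0417°.
Cell spans 0.0833333° lon × 0.0416667° lat.
south -51.0417, north -51.0000.

-51.0417, -51.0000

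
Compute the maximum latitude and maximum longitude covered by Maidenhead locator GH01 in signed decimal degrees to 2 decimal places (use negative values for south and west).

-18.00, -58.00

Field G=6, H=7: +6·20° lon, +7·10° lat → SW at lon -60°, lat -20°.
Square 0, 1: +0·2° lon, +1·1° lat → SW at lon -60°, lat -19°.
Cell spans 2° lon × 1° lat. NE corner is SW corner plus one full cell.
latitude -18.00, longitude -58.00.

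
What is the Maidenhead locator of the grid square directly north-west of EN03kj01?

EN03jj92

Longitude extended square 0; −1 → -1, wraps to 9, carry into subsquare.
Longitude subsquare k = 10; −1 → 9 = j.
Latitude extended square 1; +1 → 2.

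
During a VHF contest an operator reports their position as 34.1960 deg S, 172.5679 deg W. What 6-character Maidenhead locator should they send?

AF35rt

Add 180° to longitude and 90° to latitude: 7.4321, 55.8040.
Field: lon ⌊7.4321/20⌋ = 0 → A; lat ⌊55.8040/10⌋ = 5 → F.
Square: lon ⌊7.4321/2⌋ = 3; lat ⌊5.8040/1⌋ = 5.
Subsquare: lon ⌊1.4321/0.0833333⌋ = 17 → r; lat ⌊0.8040/0.0416667⌋ = 19 → t.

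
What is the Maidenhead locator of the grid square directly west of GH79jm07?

Longitude extended square 0; −1 → -1, wraps to 9, carry into subsquare.
Longitude subsquare j = 9; −1 → 8 = i.
The latitude characters are unchanged.

GH79im97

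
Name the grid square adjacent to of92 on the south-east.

PF01

Longitude square 9; +1 → 10, wraps to 0, carry into field.
Longitude field O = 14; +1 → 15 = P.
Latitude square 2; −1 → 1.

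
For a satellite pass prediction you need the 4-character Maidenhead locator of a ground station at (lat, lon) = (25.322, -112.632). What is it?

DL35

Offset from 180°W / 90°S: lon 67.37°, lat 115.32°.
Field: 67.37/20 → 3 → D, 115.32/10 → 11 → L; chars DL.
Square: 7.37/2 → 3, 5.32/1 → 5; chars 35.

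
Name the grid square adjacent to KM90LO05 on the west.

KM90ko95

Longitude extended square 0; −1 → -1, wraps to 9, carry into subsquare.
Longitude subsquare l = 11; −1 → 10 = k.
The latitude characters are unchanged.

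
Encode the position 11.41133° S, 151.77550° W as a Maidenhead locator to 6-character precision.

BH48co

Shift to the Maidenhead origin (180°W, 90°S): lon 28.2245, lat 78.5887.
Field: lon ⌊28.2245/20⌋ = 1 → B; lat ⌊78.5887/10⌋ = 7 → H.
Square: lon ⌊8.2245/2⌋ = 4; lat ⌊8.5887/1⌋ = 8.
Subsquare: lon ⌊0.2245/0.0833333⌋ = 2 → c; lat ⌊0.5887/0.0416667⌋ = 14 → o.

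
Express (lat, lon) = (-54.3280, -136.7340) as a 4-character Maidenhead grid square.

CD15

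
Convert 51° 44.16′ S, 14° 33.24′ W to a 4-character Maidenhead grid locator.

Shift to the Maidenhead origin (180°W, 90°S): lon 165.45, lat 38.26.
Field (20°×10°, letters A–R): 165.45/20 → 8 → I, 38.26/10 → 3 → D; chars ID.
Square (2°×1°, digits 0–9): 5.45/2 → 2, 8.26/1 → 8; chars 28.

ID28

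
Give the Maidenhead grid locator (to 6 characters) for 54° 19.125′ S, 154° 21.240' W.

BD25tq

Add 180° to longitude and 90° to latitude: 25.6460, 35.6812.
Field: 25.6460/20 → 1 → B, 35.6812/10 → 3 → D; chars BD.
Square: 5.6460/2 → 2, 5.6812/1 → 5; chars 25.
Subsquare: 1.6460/0.0833333 → 19 → t, 0.6812/0.0416667 → 16 → q; chars tq.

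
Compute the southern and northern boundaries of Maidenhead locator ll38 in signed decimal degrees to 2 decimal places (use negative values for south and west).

28.00, 29.00

Field L=11, L=11: +11·20° lon, +11·10° lat → SW at lon 40°, lat 20°.
Square 3, 8: +3·2° lon, +8·1° lat → SW at lon 46°, lat 28°.
Cell spans 2° lon × 1° lat.
south 28.00, north 29.00.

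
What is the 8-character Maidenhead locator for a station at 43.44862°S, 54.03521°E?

LE76an42

Offset from 180°W / 90°S: lon 234.03521°, lat 46.55138°.
Field: 234.03521/20 → 11 → L, 46.55138/10 → 4 → E; chars LE.
Square: 14.03521/2 → 7, 6.55138/1 → 6; chars 76.
Subsquare: 0.03521/0.0833333 → 0 → a, 0.55138/0.0416667 → 13 → n; chars an.
Extended square: 0.03521/0.00833333 → 4, 0.00971/0.00416667 → 2; chars 42.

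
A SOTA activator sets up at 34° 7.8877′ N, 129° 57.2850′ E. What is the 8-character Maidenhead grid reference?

PM44xd41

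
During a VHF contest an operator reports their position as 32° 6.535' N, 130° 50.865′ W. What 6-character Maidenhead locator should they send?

CM42nc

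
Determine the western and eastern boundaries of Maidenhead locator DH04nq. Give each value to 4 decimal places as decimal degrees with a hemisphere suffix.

Field D=3, H=7: +3·20° lon, +7·10° lat → SW at lon -120°, lat -20°.
Square 0, 4: +0·2° lon, +4·1° lat → SW at lon -120°, lat -16°.
Subsquare n=13, q=16: +13·0.0833333° lon, +16·0.0416667° lat → SW at lon -118.917°, lat -15.3333°.
Cell spans 0.0833333° lon × 0.0416667° lat.
west 118.9167° W, east 118.8333° W.

118.9167° W, 118.8333° W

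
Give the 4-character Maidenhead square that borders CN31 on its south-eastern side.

CN40

Longitude square 3; +1 → 4.
Latitude square 1; −1 → 0.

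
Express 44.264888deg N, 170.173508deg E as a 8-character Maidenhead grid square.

RN54cg03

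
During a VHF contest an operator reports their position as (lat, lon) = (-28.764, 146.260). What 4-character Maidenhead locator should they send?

Add 180° to longitude and 90° to latitude: 326.26, 61.24.
Field: 326.26/20 → 16 → Q, 61.24/10 → 6 → G; chars QG.
Square: 6.26/2 → 3, 1.24/1 → 1; chars 31.

QG31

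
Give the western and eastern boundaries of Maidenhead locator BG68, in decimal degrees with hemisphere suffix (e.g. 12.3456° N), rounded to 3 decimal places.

148.000° W, 146.000° W

Field B=1, G=6: +1·20° lon, +6·10° lat → SW at lon -160°, lat -30°.
Square 6, 8: +6·2° lon, +8·1° lat → SW at lon -148°, lat -22°.
Cell spans 2° lon × 1° lat.
west 148.000° W, east 146.000° W.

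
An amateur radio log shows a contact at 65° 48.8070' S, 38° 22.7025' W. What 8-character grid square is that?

HC04te44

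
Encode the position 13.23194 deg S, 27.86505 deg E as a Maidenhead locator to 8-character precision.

KH36ws34

Add 180° to longitude and 90° to latitude: 207.86505, 76.76806.
Field: 207.86505/20 → 10 → K, 76.76806/10 → 7 → H; chars KH.
Square: 7.86505/2 → 3, 6.76806/1 → 6; chars 36.
Subsquare: 1.86505/0.0833333 → 22 → w, 0.76806/0.0416667 → 18 → s; chars ws.
Extended square: 0.03172/0.00833333 → 3, 0.01806/0.00416667 → 4; chars 34.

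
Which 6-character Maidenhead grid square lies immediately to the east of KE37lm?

Longitude subsquare l = 11; +1 → 12 = m.
The latitude characters are unchanged.

KE37mm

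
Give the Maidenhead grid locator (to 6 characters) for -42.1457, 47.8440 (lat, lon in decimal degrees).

Add 180° to longitude and 90° to latitude: 227.8440, 47.8543.
Field: 227.8440/20 → 11 → L, 47.8543/10 → 4 → E; chars LE.
Square: 7.8440/2 → 3, 7.8543/1 → 7; chars 37.
Subsquare: 1.8440/0.0833333 → 22 → w, 0.8543/0.0416667 → 20 → u; chars wu.

LE37wu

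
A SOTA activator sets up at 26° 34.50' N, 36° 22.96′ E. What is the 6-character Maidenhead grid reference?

Add 180° to longitude and 90° to latitude: 216.3827, 116.5750.
Field: 216.3827/20 → 10 → K, 116.5750/10 → 11 → L; chars KL.
Square: 16.3827/2 → 8, 6.5750/1 → 6; chars 86.
Subsquare: 0.3827/0.0833333 → 4 → e, 0.5750/0.0416667 → 13 → n; chars en.

KL86en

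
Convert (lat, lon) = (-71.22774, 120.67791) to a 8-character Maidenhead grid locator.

PB08is15

Shift to the Maidenhead origin (180°W, 90°S): lon 300.67791, lat 18.77226.
Field (20°×10°, letters A–R): lon ⌊300.67791/20⌋ = 15 → P; lat ⌊18.77226/10⌋ = 1 → B.
Square (2°×1°, digits 0–9): lon ⌊0.67791/2⌋ = 0; lat ⌊8.77226/1⌋ = 8.
Subsquare (5′×2.5′, letters a–x): lon ⌊0.67791/0.0833333⌋ = 8 → i; lat ⌊0.77226/0.0416667⌋ = 18 → s.
Extended square (30″×15″, digits 0–9): lon ⌊0.01124/0.00833333⌋ = 1; lat ⌊0.02226/0.00416667⌋ = 5.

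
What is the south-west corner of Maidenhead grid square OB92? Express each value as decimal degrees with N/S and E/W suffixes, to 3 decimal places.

78.000° S, 118.000° E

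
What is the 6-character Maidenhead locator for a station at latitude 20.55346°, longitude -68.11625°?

Shift to the Maidenhead origin (180°W, 90°S): lon 111.8838, lat 110.5535.
Field (20°×10°, letters A–R): 111.8838/20 → 5 → F, 110.5535/10 → 11 → L; chars FL.
Square (2°×1°, digits 0–9): 11.8838/2 → 5, 0.5535/1 → 0; chars 50.
Subsquare (5′×2.5′, letters a–x): 1.8838/0.0833333 → 22 → w, 0.5535/0.0416667 → 13 → n; chars wn.

FL50wn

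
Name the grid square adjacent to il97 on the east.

JL07

Longitude square 9; +1 → 10, wraps to 0, carry into field.
Longitude field I = 8; +1 → 9 = J.
The latitude characters are unchanged.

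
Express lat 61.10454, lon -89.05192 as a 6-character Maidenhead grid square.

Offset from 180°W / 90°S: lon 90.9481°, lat 151.1045°.
Field: 90.9481/20 → 4 → E, 151.1045/10 → 15 → P; chars EP.
Square: 10.9481/2 → 5, 1.1045/1 → 1; chars 51.
Subsquare: 0.9481/0.0833333 → 11 → l, 0.1045/0.0416667 → 2 → c; chars lc.

EP51lc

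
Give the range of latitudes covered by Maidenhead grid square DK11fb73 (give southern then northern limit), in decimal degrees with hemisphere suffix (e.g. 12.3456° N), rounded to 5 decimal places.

Field D=3, K=10: +3·20° lon, +10·10° lat → SW at lon -120°, lat 10°.
Square 1, 1: +1·2° lon, +1·1° lat → SW at lon -118°, lat 11°.
Subsquare f=5, b=1: +5·0.0833333° lon, +1·0.0416667° lat → SW at lon -117.583°, lat 11.0417°.
Extended square 7, 3: +7·0.00833333° lon, +3·0.00416667° lat → SW at lon -117.525°, lat 11.0542°.
Cell spans 0.00833333° lon × 0.00416667° lat.
south 11.05417° N, north 11.05833° N.

11.05417° N, 11.05833° N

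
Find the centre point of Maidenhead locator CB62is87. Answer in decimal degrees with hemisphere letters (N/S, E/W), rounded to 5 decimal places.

Field C=2, B=1: +2·20° lon, +1·10° lat → SW at lon -140°, lat -80°.
Square 6, 2: +6·2° lon, +2·1° lat → SW at lon -128°, lat -78°.
Subsquare i=8, s=18: +8·0.0833333° lon, +18·0.0416667° lat → SW at lon -127.333°, lat -77.25°.
Extended square 8, 7: +8·0.00833333° lon, +7·0.00416667° lat → SW at lon -127.267°, lat -77.2208°.
Cell spans 0.00833333° lon × 0.00416667° lat. Centre is SW corner plus half of each.
latitude 77.21875° S, longitude 127.26250° W.

77.21875° S, 127.26250° W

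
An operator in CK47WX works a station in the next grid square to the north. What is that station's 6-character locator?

CK48wa

Latitude subsquare x = 23; +1 → 24, wraps to 0 = a, carry into square.
Latitude square 7; +1 → 8.
The longitude characters are unchanged.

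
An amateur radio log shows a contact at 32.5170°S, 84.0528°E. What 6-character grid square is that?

NF27al

Shift to the Maidenhead origin (180°W, 90°S): lon 264.0528, lat 57.4830.
Field (20°×10°, letters A–R): lon ⌊264.0528/20⌋ = 13 → N; lat ⌊57.4830/10⌋ = 5 → F.
Square (2°×1°, digits 0–9): lon ⌊4.0528/2⌋ = 2; lat ⌊7.4830/1⌋ = 7.
Subsquare (5′×2.5′, letters a–x): lon ⌊0.0528/0.0833333⌋ = 0 → a; lat ⌊0.4830/0.0416667⌋ = 11 → l.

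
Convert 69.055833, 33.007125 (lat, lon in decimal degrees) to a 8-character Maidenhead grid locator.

KP69mb03

Offset from 180°W / 90°S: lon 213.00713°, lat 159.05583°.
Field: 213.00713/20 → 10 → K, 159.05583/10 → 15 → P; chars KP.
Square: 13.00713/2 → 6, 9.05583/1 → 9; chars 69.
Subsquare: 1.00713/0.0833333 → 12 → m, 0.05583/0.0416667 → 1 → b; chars mb.
Extended square: 0.00713/0.00833333 → 0, 0.01417/0.00416667 → 3; chars 03.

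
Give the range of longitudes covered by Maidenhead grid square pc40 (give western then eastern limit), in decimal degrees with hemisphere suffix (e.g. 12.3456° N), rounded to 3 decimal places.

Field P=15, C=2: +15·20° lon, +2·10° lat → SW at lon 120°, lat -70°.
Square 4, 0: +4·2° lon, +0·1° lat → SW at lon 128°, lat -70°.
Cell spans 2° lon × 1° lat.
west 128.000° E, east 130.000° E.

128.000° E, 130.000° E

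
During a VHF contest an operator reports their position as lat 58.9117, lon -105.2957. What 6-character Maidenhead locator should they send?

Add 180° to longitude and 90° to latitude: 74.7043, 148.9117.
Field: lon ⌊74.7043/20⌋ = 3 → D; lat ⌊148.9117/10⌋ = 14 → O.
Square: lon ⌊14.7043/2⌋ = 7; lat ⌊8.9117/1⌋ = 8.
Subsquare: lon ⌊0.7043/0.0833333⌋ = 8 → i; lat ⌊0.9117/0.0416667⌋ = 21 → v.

DO78iv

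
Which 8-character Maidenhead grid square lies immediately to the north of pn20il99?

PN20im90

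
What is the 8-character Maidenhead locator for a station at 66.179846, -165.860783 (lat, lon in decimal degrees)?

AP76be63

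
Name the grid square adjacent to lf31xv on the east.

Longitude subsquare x = 23; +1 → 24, wraps to 0 = a, carry into square.
Longitude square 3; +1 → 4.
The latitude characters are unchanged.

LF41av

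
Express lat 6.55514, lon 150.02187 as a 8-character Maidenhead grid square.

QJ56an23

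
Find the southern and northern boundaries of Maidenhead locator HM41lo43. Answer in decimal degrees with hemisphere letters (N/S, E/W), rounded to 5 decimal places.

31.59583° N, 31.60000° N

Field H=7, M=12: +7·20° lon, +12·10° lat → SW at lon -40°, lat 30°.
Square 4, 1: +4·2° lon, +1·1° lat → SW at lon -32°, lat 31°.
Subsquare l=11, o=14: +11·0.0833333° lon, +14·0.0416667° lat → SW at lon -31.0833°, lat 31.5833°.
Extended square 4, 3: +4·0.00833333° lon, +3·0.00416667° lat → SW at lon -31.05°, lat 31.5958°.
Cell spans 0.00833333° lon × 0.00416667° lat.
south 31.59583° N, north 31.60000° N.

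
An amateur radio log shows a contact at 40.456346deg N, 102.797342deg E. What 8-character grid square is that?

ON10jk59

Offset from 180°W / 90°S: lon 282.79734°, lat 130.45635°.
Field: 282.79734/20 → 14 → O, 130.45635/10 → 13 → N; chars ON.
Square: 2.79734/2 → 1, 0.45635/1 → 0; chars 10.
Subsquare: 0.79734/0.0833333 → 9 → j, 0.45635/0.0416667 → 10 → k; chars jk.
Extended square: 0.04734/0.00833333 → 5, 0.03968/0.00416667 → 9; chars 59.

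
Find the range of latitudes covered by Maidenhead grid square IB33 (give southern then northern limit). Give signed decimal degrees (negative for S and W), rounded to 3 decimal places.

Field I=8, B=1: +8·20° lon, +1·10° lat → SW at lon -20°, lat -80°.
Square 3, 3: +3·2° lon, +3·1° lat → SW at lon -14°, lat -77°.
Cell spans 2° lon × 1° lat.
south -77.000, north -76.000.

-77.000, -76.000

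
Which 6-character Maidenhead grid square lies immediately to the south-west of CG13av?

CG03xu

Longitude subsquare a = 0; −1 → -1, wraps to 23 = x, carry into square.
Longitude square 1; −1 → 0.
Latitude subsquare v = 21; −1 → 20 = u.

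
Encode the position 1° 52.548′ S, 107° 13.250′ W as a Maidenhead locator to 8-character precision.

DI68jc39

Offset from 180°W / 90°S: lon 72.77917°, lat 88.12420°.
Field (20°×10°, letters A–R): 72.77917/20 → 3 → D, 88.12420/10 → 8 → I; chars DI.
Square (2°×1°, digits 0–9): 12.77917/2 → 6, 8.12420/1 → 8; chars 68.
Subsquare (5′×2.5′, letters a–x): 0.77917/0.0833333 → 9 → j, 0.12420/0.0416667 → 2 → c; chars jc.
Extended square (30″×15″, digits 0–9): 0.02917/0.00833333 → 3, 0.04087/0.00416667 → 9; chars 39.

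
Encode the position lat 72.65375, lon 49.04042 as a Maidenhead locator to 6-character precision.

Shift to the Maidenhead origin (180°W, 90°S): lon 229.0404, lat 162.6538.
Field: 229.0404/20 → 11 → L, 162.6538/10 → 16 → Q; chars LQ.
Square: 9.0404/2 → 4, 2.6538/1 → 2; chars 42.
Subsquare: 1.0404/0.0833333 → 12 → m, 0.6538/0.0416667 → 15 → p; chars mp.

LQ42mp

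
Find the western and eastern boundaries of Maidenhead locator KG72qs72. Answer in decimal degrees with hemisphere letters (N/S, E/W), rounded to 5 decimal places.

Field K=10, G=6: +10·20° lon, +6·10° lat → SW at lon 20°, lat -30°.
Square 7, 2: +7·2° lon, +2·1° lat → SW at lon 34°, lat -28°.
Subsquare q=16, s=18: +16·0.0833333° lon, +18·0.0416667° lat → SW at lon 35.3333°, lat -27.25°.
Extended square 7, 2: +7·0.00833333° lon, +2·0.00416667° lat → SW at lon 35.3917°, lat -27.2417°.
Cell spans 0.00833333° lon × 0.00416667° lat.
west 35.39167° E, east 35.40000° E.

35.39167° E, 35.40000° E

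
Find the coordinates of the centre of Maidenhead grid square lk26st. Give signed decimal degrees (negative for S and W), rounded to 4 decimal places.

Field L=11, K=10: +11·20° lon, +10·10° lat → SW at lon 40°, lat 10°.
Square 2, 6: +2·2° lon, +6·1° lat → SW at lon 44°, lat 16°.
Subsquare s=18, t=19: +18·0.0833333° lon, +19·0.0416667° lat → SW at lon 45.5°, lat 16.7917°.
Cell spans 0.0833333° lon × 0.0416667° lat. Centre is SW corner plus half of each.
latitude 16.8125, longitude 45.5417.

16.8125, 45.5417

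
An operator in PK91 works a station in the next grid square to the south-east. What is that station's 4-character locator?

Longitude square 9; +1 → 10, wraps to 0, carry into field.
Longitude field P = 15; +1 → 16 = Q.
Latitude square 1; −1 → 0.

QK00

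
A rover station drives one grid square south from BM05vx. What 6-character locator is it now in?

BM05vw

Latitude subsquare x = 23; −1 → 22 = w.
The longitude characters are unchanged.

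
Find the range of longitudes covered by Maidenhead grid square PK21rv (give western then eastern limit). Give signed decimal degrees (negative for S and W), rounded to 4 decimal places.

125.4167, 125.5000

Field P=15, K=10: +15·20° lon, +10·10° lat → SW at lon 120°, lat 10°.
Square 2, 1: +2·2° lon, +1·1° lat → SW at lon 124°, lat 11°.
Subsquare r=17, v=21: +17·0.0833333° lon, +21·0.0416667° lat → SW at lon 125.417°, lat 11.875°.
Cell spans 0.0833333° lon × 0.0416667° lat.
west 125.4167, east 125.5000.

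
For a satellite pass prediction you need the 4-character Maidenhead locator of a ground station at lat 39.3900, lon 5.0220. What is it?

Shift to the Maidenhead origin (180°W, 90°S): lon 185.02, lat 129.39.
Field (20°×10°, letters A–R): lon ⌊185.02/20⌋ = 9 → J; lat ⌊129.39/10⌋ = 12 → M.
Square (2°×1°, digits 0–9): lon ⌊5.02/2⌋ = 2; lat ⌊9.39/1⌋ = 9.

JM29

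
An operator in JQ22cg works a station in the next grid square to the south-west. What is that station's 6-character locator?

Longitude subsquare c = 2; −1 → 1 = b.
Latitude subsquare g = 6; −1 → 5 = f.

JQ22bf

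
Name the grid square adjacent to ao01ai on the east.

AO01bi

Longitude subsquare a = 0; +1 → 1 = b.
The latitude characters are unchanged.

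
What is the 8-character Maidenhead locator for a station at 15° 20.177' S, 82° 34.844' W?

EH84rp09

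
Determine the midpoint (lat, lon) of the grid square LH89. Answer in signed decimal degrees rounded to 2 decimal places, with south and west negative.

-10.50, 57.00

Field L=11, H=7: +11·20° lon, +7·10° lat → SW at lon 40°, lat -20°.
Square 8, 9: +8·2° lon, +9·1° lat → SW at lon 56°, lat -11°.
Cell spans 2° lon × 1° lat. Centre is SW corner plus half of each.
latitude -10.50, longitude 57.00.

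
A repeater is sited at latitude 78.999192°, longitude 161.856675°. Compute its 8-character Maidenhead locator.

Add 180° to longitude and 90° to latitude: 341.85667, 168.99919.
Field: lon ⌊341.85667/20⌋ = 17 → R; lat ⌊168.99919/10⌋ = 16 → Q.
Square: lon ⌊1.85667/2⌋ = 0; lat ⌊8.99919/1⌋ = 8.
Subsquare: lon ⌊1.85667/0.0833333⌋ = 22 → w; lat ⌊0.99919/0.0416667⌋ = 23 → x.
Extended square: lon ⌊0.02334/0.00833333⌋ = 2; lat ⌊0.04086/0.00416667⌋ = 9.

RQ08wx29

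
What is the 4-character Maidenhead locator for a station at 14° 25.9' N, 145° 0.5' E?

Offset from 180°W / 90°S: lon 325.01°, lat 104.43°.
Field: 325.01/20 → 16 → Q, 104.43/10 → 10 → K; chars QK.
Square: 5.01/2 → 2, 4.43/1 → 4; chars 24.

QK24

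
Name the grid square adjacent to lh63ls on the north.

LH63lt

Latitude subsquare s = 18; +1 → 19 = t.
The longitude characters are unchanged.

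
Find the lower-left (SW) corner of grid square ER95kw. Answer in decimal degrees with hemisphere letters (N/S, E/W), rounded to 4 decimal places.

Field E=4, R=17: +4·20° lon, +17·10° lat → SW at lon -100°, lat 80°.
Square 9, 5: +9·2° lon, +5·1° lat → SW at lon -82°, lat 85°.
Subsquare k=10, w=22: +10·0.0833333° lon, +22·0.0416667° lat → SW at lon -81.1667°, lat 85.9167°.
latitude 85.9167° N, longitude 81.1667° W.

85.9167° N, 81.1667° W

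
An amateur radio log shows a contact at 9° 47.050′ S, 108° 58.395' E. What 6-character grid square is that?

OI40lf

Shift to the Maidenhead origin (180°W, 90°S): lon 288.9733, lat 80.2158.
Field: 288.9733/20 → 14 → O, 80.2158/10 → 8 → I; chars OI.
Square: 8.9733/2 → 4, 0.2158/1 → 0; chars 40.
Subsquare: 0.9733/0.0833333 → 11 → l, 0.2158/0.0416667 → 5 → f; chars lf.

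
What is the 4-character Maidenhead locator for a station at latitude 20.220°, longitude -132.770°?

Add 180° to longitude and 90° to latitude: 47.23, 110.22.
Field: 47.23/20 → 2 → C, 110.22/10 → 11 → L; chars CL.
Square: 7.23/2 → 3, 0.22/1 → 0; chars 30.

CL30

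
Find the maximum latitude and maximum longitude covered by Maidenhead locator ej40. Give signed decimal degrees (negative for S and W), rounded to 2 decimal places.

Field E=4, J=9: +4·20° lon, +9·10° lat → SW at lon -100°, lat 0°.
Square 4, 0: +4·2° lon, +0·1° lat → SW at lon -92°, lat 0°.
Cell spans 2° lon × 1° lat. NE corner is SW corner plus one full cell.
latitude 1.00, longitude -90.00.

1.00, -90.00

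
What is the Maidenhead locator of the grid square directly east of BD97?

CD07

Longitude square 9; +1 → 10, wraps to 0, carry into field.
Longitude field B = 1; +1 → 2 = C.
The latitude characters are unchanged.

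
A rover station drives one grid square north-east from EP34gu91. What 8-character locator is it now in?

EP34hu02

Longitude extended square 9; +1 → 10, wraps to 0, carry into subsquare.
Longitude subsquare g = 6; +1 → 7 = h.
Latitude extended square 1; +1 → 2.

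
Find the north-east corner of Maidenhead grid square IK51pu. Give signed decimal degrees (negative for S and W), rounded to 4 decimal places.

Field I=8, K=10: +8·20° lon, +10·10° lat → SW at lon -20°, lat 10°.
Square 5, 1: +5·2° lon, +1·1° lat → SW at lon -10°, lat 11°.
Subsquare p=15, u=20: +15·0.0833333° lon, +20·0.0416667° lat → SW at lon -8.75°, lat 11.8333°.
Cell spans 0.0833333° lon × 0.0416667° lat. NE corner is SW corner plus one full cell.
latitude 11.8750, longitude -8.6667.

11.8750, -8.6667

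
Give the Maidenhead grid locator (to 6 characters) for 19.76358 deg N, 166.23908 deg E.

RK39cs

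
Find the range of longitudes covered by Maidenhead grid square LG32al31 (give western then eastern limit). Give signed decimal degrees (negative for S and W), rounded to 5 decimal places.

46.02500, 46.03333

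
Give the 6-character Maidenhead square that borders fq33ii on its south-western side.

FQ33hh

Longitude subsquare i = 8; −1 → 7 = h.
Latitude subsquare i = 8; −1 → 7 = h.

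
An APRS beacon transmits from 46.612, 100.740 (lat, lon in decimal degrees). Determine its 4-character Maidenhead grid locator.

ON06

Shift to the Maidenhead origin (180°W, 90°S): lon 280.74, lat 136.61.
Field: 280.74/20 → 14 → O, 136.61/10 → 13 → N; chars ON.
Square: 0.74/2 → 0, 6.61/1 → 6; chars 06.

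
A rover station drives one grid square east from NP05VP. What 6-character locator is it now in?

Longitude subsquare v = 21; +1 → 22 = w.
The latitude characters are unchanged.

NP05wp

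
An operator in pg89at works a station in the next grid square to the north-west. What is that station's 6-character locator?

PG79xu

Longitude subsquare a = 0; −1 → -1, wraps to 23 = x, carry into square.
Longitude square 8; −1 → 7.
Latitude subsquare t = 19; +1 → 20 = u.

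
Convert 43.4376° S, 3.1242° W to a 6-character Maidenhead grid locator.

IE86kn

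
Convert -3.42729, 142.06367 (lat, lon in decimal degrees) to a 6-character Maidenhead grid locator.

Shift to the Maidenhead origin (180°W, 90°S): lon 322.0637, lat 86.5727.
Field: 322.0637/20 → 16 → Q, 86.5727/10 → 8 → I; chars QI.
Square: 2.0637/2 → 1, 6.5727/1 → 6; chars 16.
Subsquare: 0.0637/0.0833333 → 0 → a, 0.5727/0.0416667 → 13 → n; chars an.

QI16an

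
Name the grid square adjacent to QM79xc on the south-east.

Longitude subsquare x = 23; +1 → 24, wraps to 0 = a, carry into square.
Longitude square 7; +1 → 8.
Latitude subsquare c = 2; −1 → 1 = b.

QM89ab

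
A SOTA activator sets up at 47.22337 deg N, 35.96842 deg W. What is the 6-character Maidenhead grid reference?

HN27af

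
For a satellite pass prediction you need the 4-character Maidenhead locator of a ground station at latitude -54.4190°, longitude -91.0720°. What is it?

ED45

Add 180° to longitude and 90° to latitude: 88.93, 35.58.
Field: lon ⌊88.93/20⌋ = 4 → E; lat ⌊35.58/10⌋ = 3 → D.
Square: lon ⌊8.93/2⌋ = 4; lat ⌊5.58/1⌋ = 5.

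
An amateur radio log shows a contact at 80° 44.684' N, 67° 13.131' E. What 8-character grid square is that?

MR30or68

Shift to the Maidenhead origin (180°W, 90°S): lon 247.21885, lat 170.74473.
Field: lon ⌊247.21885/20⌋ = 12 → M; lat ⌊170.74473/10⌋ = 17 → R.
Square: lon ⌊7.21885/2⌋ = 3; lat ⌊0.74473/1⌋ = 0.
Subsquare: lon ⌊1.21885/0.0833333⌋ = 14 → o; lat ⌊0.74473/0.0416667⌋ = 17 → r.
Extended square: lon ⌊0.05218/0.00833333⌋ = 6; lat ⌊0.03640/0.00416667⌋ = 8.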